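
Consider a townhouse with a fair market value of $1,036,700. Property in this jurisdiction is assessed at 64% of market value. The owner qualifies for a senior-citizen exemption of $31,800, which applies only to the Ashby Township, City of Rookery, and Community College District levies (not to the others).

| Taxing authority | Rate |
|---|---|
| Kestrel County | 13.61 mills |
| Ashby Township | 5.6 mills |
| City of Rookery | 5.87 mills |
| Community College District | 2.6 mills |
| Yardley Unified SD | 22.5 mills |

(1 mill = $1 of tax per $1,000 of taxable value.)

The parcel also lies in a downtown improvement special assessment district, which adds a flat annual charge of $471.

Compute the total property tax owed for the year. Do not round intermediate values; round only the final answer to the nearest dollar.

Assessed value = $1,036,700 × 0.64 = $663,488
Kestrel County: $663,488 × 0.01361 = $9,030.07168
Ashby Township: ($663,488 − $31,800) × 0.0056 = $631,688 × 0.0056 = $3,537.4528
City of Rookery: ($663,488 − $31,800) × 0.00587 = $631,688 × 0.00587 = $3,708.00856
Community College District: ($663,488 − $31,800) × 0.0026 = $631,688 × 0.0026 = $1,642.3888
Yardley Unified SD: $663,488 × 0.0225 = $14,928.48
Levies subtotal = $32,846.40184
Total = $32,846.40184 + $471 = $33,317.40184

$33,317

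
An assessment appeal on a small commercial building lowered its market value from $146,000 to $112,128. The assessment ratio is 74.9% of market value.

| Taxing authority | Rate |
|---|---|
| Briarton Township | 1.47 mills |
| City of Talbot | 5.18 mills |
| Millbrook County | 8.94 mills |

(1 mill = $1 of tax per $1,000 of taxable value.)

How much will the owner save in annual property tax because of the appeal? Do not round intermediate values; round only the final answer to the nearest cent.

Old assessed value = $146,000 × 0.749 = $109,354
New assessed value = $112,128 × 0.749 = $83,983.872
Combined rate = 0.00147 + 0.00518 + 0.00894 = 0.01559
Old tax = $109,354 × 0.01559 = $1,704.82886
New tax = $83,983.872 × 0.01559 = $1,309.30856448
Reduction = $1,704.82886 − $1,309.30856448 = $395.52029552

$395.52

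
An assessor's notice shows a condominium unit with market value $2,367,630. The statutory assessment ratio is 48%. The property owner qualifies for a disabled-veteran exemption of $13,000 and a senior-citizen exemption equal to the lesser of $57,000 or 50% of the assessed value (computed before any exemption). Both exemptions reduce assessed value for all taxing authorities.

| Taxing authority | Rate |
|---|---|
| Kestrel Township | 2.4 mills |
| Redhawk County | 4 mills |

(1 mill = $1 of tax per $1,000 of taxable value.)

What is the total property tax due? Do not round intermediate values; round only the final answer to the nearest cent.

$6,825.36

Assessed value = $2,367,630 × 0.48 = $1,136,462.4
Senior-citizen exemption = min($57,000, 50% × $1,136,462.4) = min($57,000, $568,231.2) = $57,000 (dollar cap binds)
Taxable value = $1,136,462.4 − $13,000 − $57,000 = $1,066,462.4
Kestrel Township: $1,066,462.4 × 0.0024 = $2,559.50976
Redhawk County: $1,066,462.4 × 0.004 = $4,265.8496
Total = $6,825.35936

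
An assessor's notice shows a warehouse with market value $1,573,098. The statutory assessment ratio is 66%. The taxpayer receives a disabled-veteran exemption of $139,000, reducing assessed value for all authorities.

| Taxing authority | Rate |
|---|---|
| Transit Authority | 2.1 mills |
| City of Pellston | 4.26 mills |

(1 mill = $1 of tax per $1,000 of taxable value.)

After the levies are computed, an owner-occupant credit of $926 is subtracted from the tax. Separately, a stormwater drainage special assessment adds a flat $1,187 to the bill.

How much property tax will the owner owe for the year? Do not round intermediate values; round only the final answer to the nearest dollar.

$5,980

Assessed value = $1,573,098 × 0.66 = $1,038,244.68
Taxable value = $1,038,244.68 − $139,000 = $899,244.68
Transit Authority: $899,244.68 × 0.0021 = $1,888.413828
City of Pellston: $899,244.68 × 0.00426 = $3,830.7823368
Levies subtotal = $5,719.1961648
After credit = $5,719.1961648 − $926 = $4,793.1961648
Total = $4,793.1961648 + $1,187 = $5,980.1961648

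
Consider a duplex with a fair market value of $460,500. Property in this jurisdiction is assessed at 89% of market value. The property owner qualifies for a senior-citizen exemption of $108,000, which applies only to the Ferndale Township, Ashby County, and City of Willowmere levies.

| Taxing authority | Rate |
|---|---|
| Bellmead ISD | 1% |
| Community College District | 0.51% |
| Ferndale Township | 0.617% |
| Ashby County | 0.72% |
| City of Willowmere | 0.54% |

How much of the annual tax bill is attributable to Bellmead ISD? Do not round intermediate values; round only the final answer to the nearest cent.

$4,098.45

Assessed value = $460,500 × 0.89 = $409,845
Bellmead ISD taxable value = $409,845 (exemption does not apply)
Bellmead ISD levy = $409,845 × 0.01 = $4,098.45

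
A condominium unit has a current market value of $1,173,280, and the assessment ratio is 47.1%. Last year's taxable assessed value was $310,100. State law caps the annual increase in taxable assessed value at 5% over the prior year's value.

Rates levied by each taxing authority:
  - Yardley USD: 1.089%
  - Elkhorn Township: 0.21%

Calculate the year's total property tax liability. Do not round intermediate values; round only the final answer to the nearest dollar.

$4,230

Uncapped assessed value = $1,173,280 × 0.471 = $552,614.88
Cap limit = $310,100 × 1.05 = $325,605
Taxable assessed value = min($552,614.88, $325,605) = $325,605 (cap binds)
Yardley USD: $325,605 × 0.01089 = $3,545.83845
Elkhorn Township: $325,605 × 0.0021 = $683.7705
Total = $4,229.60895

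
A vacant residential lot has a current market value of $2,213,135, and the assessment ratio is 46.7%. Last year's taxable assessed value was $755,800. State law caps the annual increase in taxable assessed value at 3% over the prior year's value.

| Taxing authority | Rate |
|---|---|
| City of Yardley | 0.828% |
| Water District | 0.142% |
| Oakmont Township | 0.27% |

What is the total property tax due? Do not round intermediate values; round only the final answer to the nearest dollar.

Uncapped assessed value = $2,213,135 × 0.467 = $1,033,534.045
Cap limit = $755,800 × 1.03 = $778,474
Taxable assessed value = min($1,033,534.045, $778,474) = $778,474 (cap binds)
City of Yardley: $778,474 × 0.00828 = $6,445.76472
Water District: $778,474 × 0.00142 = $1,105.43308
Oakmont Township: $778,474 × 0.0027 = $2,101.8798
Total = $9,653.0776

$9,653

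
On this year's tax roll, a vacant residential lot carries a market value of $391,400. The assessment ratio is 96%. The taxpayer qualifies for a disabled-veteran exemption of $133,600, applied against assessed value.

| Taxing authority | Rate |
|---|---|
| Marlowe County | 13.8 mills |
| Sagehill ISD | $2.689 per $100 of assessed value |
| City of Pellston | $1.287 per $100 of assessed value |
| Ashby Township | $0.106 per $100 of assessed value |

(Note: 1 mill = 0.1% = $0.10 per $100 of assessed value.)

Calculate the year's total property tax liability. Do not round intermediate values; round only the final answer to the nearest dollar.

$13,226

Assessed value = $391,400 × 0.96 = $375,744
Taxable value = $375,744 − $133,600 = $242,144
Marlowe County: $242,144 × 0.0138 = $3,341.5872
Sagehill ISD: $242,144 × 0.02689 = $6,511.25216
City of Pellston: $242,144 × 0.01287 = $3,116.39328
Ashby Township: $242,144 × 0.00106 = $256.67264
Total = $13,225.90528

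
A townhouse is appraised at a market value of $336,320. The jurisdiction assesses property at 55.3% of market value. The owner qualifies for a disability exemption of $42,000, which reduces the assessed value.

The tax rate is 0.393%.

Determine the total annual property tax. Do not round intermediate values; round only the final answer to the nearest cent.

$565.86

Assessed value = $336,320 × 0.553 = $185,984.96
Taxable value = $185,984.96 − $42,000 = $143,984.96
Tax = $143,984.96 × 0.00393 = $565.8608928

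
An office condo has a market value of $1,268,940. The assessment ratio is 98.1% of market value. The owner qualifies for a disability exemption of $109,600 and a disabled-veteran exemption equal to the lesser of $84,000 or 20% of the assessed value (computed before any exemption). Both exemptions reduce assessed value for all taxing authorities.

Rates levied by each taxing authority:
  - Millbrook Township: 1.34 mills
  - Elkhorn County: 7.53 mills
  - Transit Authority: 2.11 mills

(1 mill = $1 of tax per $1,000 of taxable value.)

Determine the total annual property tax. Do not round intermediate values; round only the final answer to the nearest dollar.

$11,543

Assessed value = $1,268,940 × 0.981 = $1,244,830.14
Disabled-veteran exemption = min($84,000, 20% × $1,244,830.14) = min($84,000, $248,966.028) = $84,000 (dollar cap binds)
Taxable value = $1,244,830.14 − $109,600 − $84,000 = $1,051,230.14
Millbrook Township: $1,051,230.14 × 0.00134 = $1,408.6483876
Elkhorn County: $1,051,230.14 × 0.00753 = $7,915.7629542
Transit Authority: $1,051,230.14 × 0.00211 = $2,218.0955954
Total = $11,542.5069372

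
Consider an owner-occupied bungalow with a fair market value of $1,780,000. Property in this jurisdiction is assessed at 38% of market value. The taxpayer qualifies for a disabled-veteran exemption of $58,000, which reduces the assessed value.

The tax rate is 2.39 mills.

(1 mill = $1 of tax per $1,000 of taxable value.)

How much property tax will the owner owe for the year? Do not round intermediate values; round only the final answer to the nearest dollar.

Assessed value = $1,780,000 × 0.38 = $676,400
Taxable value = $676,400 − $58,000 = $618,400
Tax = $618,400 × 0.00239 = $1,477.976

$1,478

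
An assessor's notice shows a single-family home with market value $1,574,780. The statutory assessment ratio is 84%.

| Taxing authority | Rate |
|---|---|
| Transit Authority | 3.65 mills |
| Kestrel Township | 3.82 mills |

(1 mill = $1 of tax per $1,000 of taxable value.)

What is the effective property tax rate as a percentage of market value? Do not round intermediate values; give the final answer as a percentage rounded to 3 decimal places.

Assessed value = $1,574,780 × 0.84 = $1,322,815.2
Transit Authority: $1,322,815.2 × 0.00365 = $4,828.27548
Kestrel Township: $1,322,815.2 × 0.00382 = $5,053.154064
Total tax = $9,881.429544
Effective rate = $9,881.429544 ÷ $1,574,780 = 0.627% of market value

0.627%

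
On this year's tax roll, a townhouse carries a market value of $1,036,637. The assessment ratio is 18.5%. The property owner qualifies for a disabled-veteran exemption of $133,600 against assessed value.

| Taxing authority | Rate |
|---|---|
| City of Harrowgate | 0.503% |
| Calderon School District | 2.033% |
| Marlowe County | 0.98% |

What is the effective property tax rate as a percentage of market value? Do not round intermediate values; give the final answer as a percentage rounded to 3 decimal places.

Assessed value = $1,036,637 × 0.185 = $191,777.845
Taxable value = $191,777.845 − $133,600 = $58,177.845
City of Harrowgate: $58,177.845 × 0.00503 = $292.63456035
Calderon School District: $58,177.845 × 0.02033 = $1,182.75558885
Marlowe County: $58,177.845 × 0.0098 = $570.142881
Total tax = $2,045.5330302
Effective rate = $2,045.5330302 ÷ $1,036,637 = 0.197% of market value

0.197%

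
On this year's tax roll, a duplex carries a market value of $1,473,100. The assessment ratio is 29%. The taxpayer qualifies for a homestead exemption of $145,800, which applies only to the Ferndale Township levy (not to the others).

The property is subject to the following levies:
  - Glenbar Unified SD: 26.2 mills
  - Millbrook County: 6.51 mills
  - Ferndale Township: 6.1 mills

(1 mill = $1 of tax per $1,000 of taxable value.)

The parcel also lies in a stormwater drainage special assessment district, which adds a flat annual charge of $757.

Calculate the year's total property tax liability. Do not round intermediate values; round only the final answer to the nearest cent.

Assessed value = $1,473,100 × 0.29 = $427,199
Glenbar Unified SD: $427,199 × 0.0262 = $11,192.6138
Millbrook County: $427,199 × 0.00651 = $2,781.06549
Ferndale Township: ($427,199 − $145,800) × 0.0061 = $281,399 × 0.0061 = $1,716.5339
Levies subtotal = $15,690.21319
Total = $15,690.21319 + $757 = $16,447.21319

$16,447.21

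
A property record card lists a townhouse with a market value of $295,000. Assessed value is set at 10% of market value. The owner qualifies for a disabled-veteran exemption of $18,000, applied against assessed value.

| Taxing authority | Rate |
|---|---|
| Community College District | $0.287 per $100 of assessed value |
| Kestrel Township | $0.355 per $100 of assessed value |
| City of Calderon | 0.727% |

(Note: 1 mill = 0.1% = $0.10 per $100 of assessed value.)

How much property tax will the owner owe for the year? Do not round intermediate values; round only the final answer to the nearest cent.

$157.44

Assessed value = $295,000 × 0.1 = $29,500
Taxable value = $29,500 − $18,000 = $11,500
Community College District: $11,500 × 0.00287 = $33.005
Kestrel Township: $11,500 × 0.00355 = $40.825
City of Calderon: $11,500 × 0.00727 = $83.605
Total = $157.435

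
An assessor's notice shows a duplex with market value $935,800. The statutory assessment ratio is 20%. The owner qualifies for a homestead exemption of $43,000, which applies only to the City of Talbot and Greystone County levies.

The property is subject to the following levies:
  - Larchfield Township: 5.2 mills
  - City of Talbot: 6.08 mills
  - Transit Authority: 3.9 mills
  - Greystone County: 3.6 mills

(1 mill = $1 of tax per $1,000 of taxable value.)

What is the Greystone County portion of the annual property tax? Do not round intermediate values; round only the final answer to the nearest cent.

Assessed value = $935,800 × 0.2 = $187,160
Greystone County taxable value = $187,160 − $43,000 = $144,160
Greystone County levy = $144,160 × 0.0036 = $518.976

$518.98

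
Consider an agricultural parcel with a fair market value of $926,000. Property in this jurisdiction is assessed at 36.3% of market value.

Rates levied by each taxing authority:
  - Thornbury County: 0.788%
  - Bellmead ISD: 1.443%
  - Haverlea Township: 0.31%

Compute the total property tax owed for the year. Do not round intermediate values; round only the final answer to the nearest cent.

Assessed value = $926,000 × 0.363 = $336,138
Thornbury County: $336,138 × 0.00788 = $2,648.76744
Bellmead ISD: $336,138 × 0.01443 = $4,850.47134
Haverlea Township: $336,138 × 0.0031 = $1,042.0278
Total = $2,648.76744 + $4,850.47134 + $1,042.0278 = $8,541.26658

$8,541.27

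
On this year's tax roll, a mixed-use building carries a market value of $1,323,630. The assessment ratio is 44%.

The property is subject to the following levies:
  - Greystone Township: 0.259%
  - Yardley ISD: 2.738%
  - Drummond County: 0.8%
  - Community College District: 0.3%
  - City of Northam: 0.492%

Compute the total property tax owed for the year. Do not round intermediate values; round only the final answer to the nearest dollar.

$26,726

Assessed value = $1,323,630 × 0.44 = $582,397.2
Greystone Township: $582,397.2 × 0.00259 = $1,508.408748
Yardley ISD: $582,397.2 × 0.02738 = $15,946.035336
Drummond County: $582,397.2 × 0.008 = $4,659.1776
Community College District: $582,397.2 × 0.003 = $1,747.1916
City of Northam: $582,397.2 × 0.00492 = $2,865.394224
Total = $1,508.408748 + $15,946.035336 + $4,659.1776 + $1,747.1916 + $2,865.394224 = $26,726.207508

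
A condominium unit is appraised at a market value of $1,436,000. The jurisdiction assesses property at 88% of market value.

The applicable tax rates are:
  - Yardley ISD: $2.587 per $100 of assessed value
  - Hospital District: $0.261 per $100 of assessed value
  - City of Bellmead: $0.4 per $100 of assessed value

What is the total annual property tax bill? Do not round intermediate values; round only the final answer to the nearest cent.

Assessed value = $1,436,000 × 0.88 = $1,263,680
Yardley ISD: $1,263,680 × 0.02587 = $32,691.4016
Hospital District: $1,263,680 × 0.00261 = $3,298.2048
City of Bellmead: $1,263,680 × 0.004 = $5,054.72
Total = $32,691.4016 + $3,298.2048 + $5,054.72 = $41,044.3264

$41,044.33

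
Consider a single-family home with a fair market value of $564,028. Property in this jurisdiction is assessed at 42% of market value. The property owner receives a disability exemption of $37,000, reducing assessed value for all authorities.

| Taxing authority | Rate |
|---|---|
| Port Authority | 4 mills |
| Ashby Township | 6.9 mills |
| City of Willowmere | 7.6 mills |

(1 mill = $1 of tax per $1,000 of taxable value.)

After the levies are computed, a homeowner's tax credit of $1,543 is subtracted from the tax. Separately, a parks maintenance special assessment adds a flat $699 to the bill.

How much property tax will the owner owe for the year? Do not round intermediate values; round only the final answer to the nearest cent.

$2,854.00

Assessed value = $564,028 × 0.42 = $236,891.76
Taxable value = $236,891.76 − $37,000 = $199,891.76
Port Authority: $199,891.76 × 0.004 = $799.56704
Ashby Township: $199,891.76 × 0.0069 = $1,379.253144
City of Willowmere: $199,891.76 × 0.0076 = $1,519.177376
Levies subtotal = $3,697.99756
After credit = $3,697.99756 − $1,543 = $2,154.99756
Total = $2,154.99756 + $699 = $2,853.99756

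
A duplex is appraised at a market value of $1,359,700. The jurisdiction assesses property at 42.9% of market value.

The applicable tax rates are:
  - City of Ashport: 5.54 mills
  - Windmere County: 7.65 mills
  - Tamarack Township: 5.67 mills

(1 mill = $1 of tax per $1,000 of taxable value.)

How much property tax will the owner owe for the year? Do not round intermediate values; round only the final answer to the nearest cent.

$11,001.25

Assessed value = $1,359,700 × 0.429 = $583,311.3
City of Ashport: $583,311.3 × 0.00554 = $3,231.544602
Windmere County: $583,311.3 × 0.00765 = $4,462.331445
Tamarack Township: $583,311.3 × 0.00567 = $3,307.375071
Total = $3,231.544602 + $4,462.331445 + $3,307.375071 = $11,001.251118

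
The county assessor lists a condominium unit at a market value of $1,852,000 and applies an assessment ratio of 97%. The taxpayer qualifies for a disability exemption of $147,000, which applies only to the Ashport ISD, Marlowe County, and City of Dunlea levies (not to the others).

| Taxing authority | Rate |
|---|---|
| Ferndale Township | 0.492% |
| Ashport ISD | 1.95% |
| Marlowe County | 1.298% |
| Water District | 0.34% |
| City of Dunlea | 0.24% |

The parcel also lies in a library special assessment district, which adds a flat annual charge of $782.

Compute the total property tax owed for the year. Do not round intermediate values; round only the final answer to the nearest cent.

Assessed value = $1,852,000 × 0.97 = $1,796,440
Ferndale Township: $1,796,440 × 0.00492 = $8,838.4848
Ashport ISD: ($1,796,440 − $147,000) × 0.0195 = $1,649,440 × 0.0195 = $32,164.08
Marlowe County: ($1,796,440 − $147,000) × 0.01298 = $1,649,440 × 0.01298 = $21,409.7312
Water District: $1,796,440 × 0.0034 = $6,107.896
City of Dunlea: ($1,796,440 − $147,000) × 0.0024 = $1,649,440 × 0.0024 = $3,958.656
Levies subtotal = $72,478.848
Total = $72,478.848 + $782 = $73,260.848

$73,260.85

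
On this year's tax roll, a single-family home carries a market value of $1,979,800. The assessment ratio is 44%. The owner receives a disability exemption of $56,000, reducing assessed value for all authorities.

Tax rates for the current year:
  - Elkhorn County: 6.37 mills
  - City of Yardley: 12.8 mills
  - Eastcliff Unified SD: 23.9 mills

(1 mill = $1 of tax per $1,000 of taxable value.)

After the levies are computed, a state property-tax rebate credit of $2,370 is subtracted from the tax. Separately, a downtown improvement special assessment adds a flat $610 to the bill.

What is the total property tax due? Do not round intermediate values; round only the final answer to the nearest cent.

$33,346.87

Assessed value = $1,979,800 × 0.44 = $871,112
Taxable value = $871,112 − $56,000 = $815,112
Elkhorn County: $815,112 × 0.00637 = $5,192.26344
City of Yardley: $815,112 × 0.0128 = $10,433.4336
Eastcliff Unified SD: $815,112 × 0.0239 = $19,481.1768
Levies subtotal = $35,106.87384
After credit = $35,106.87384 − $2,370 = $32,736.87384
Total = $32,736.87384 + $610 = $33,346.87384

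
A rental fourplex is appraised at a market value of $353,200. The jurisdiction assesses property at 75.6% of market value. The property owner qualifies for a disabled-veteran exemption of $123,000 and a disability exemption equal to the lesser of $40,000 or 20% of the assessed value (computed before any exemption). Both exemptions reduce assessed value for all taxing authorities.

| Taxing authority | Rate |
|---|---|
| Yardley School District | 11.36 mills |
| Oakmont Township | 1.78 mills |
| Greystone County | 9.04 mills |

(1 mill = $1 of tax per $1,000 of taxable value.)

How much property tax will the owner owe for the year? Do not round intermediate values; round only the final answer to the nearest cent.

$2,307.15

Assessed value = $353,200 × 0.756 = $267,019.2
Disability exemption = min($40,000, 20% × $267,019.2) = min($40,000, $53,403.84) = $40,000 (dollar cap binds)
Taxable value = $267,019.2 − $123,000 − $40,000 = $104,019.2
Yardley School District: $104,019.2 × 0.01136 = $1,181.658112
Oakmont Township: $104,019.2 × 0.00178 = $185.154176
Greystone County: $104,019.2 × 0.00904 = $940.333568
Total = $2,307.145856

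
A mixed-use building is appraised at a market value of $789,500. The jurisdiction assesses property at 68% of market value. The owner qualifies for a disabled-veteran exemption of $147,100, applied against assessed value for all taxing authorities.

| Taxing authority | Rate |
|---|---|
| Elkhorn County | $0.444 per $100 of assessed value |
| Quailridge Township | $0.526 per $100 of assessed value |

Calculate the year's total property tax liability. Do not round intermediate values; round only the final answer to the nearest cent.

Assessed value = $789,500 × 0.68 = $536,860
Taxable value = $536,860 − $147,100 = $389,760
Elkhorn County: $389,760 × 0.00444 = $1,730.5344
Quailridge Township: $389,760 × 0.00526 = $2,050.1376
Total = $1,730.5344 + $2,050.1376 = $3,780.672

$3,780.67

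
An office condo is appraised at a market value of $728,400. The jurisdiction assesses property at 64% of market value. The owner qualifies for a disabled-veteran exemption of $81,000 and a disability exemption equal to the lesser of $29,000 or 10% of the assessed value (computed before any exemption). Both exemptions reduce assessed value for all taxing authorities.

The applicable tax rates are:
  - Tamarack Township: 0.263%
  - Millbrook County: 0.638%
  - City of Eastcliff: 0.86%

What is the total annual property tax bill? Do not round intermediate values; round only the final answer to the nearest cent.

Assessed value = $728,400 × 0.64 = $466,176
Disability exemption = min($29,000, 10% × $466,176) = min($29,000, $46,617.6) = $29,000 (dollar cap binds)
Taxable value = $466,176 − $81,000 − $29,000 = $356,176
Tamarack Township: $356,176 × 0.00263 = $936.74288
Millbrook County: $356,176 × 0.00638 = $2,272.40288
City of Eastcliff: $356,176 × 0.0086 = $3,063.1136
Total = $6,272.25936

$6,272.26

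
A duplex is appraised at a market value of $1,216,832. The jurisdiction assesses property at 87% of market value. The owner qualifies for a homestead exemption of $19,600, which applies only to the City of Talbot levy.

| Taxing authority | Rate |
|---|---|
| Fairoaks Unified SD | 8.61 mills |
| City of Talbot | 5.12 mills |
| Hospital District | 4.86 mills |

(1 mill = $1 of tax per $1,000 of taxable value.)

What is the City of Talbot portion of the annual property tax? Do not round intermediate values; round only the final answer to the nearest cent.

$5,319.90

Assessed value = $1,216,832 × 0.87 = $1,058,643.84
City of Talbot taxable value = $1,058,643.84 − $19,600 = $1,039,043.84
City of Talbot levy = $1,039,043.84 × 0.00512 = $5,319.9044608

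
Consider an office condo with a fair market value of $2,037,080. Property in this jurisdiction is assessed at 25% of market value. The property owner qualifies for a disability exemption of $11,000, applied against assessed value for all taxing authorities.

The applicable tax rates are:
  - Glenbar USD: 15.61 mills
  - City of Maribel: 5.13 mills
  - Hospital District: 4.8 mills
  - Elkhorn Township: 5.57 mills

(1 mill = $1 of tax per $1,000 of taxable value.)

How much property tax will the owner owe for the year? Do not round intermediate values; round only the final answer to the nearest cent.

Assessed value = $2,037,080 × 0.25 = $509,270
Taxable value = $509,270 − $11,000 = $498,270
Glenbar USD: $498,270 × 0.01561 = $7,777.9947
City of Maribel: $498,270 × 0.00513 = $2,556.1251
Hospital District: $498,270 × 0.0048 = $2,391.696
Elkhorn Township: $498,270 × 0.00557 = $2,775.3639
Total = $7,777.9947 + $2,556.1251 + $2,391.696 + $2,775.3639 = $15,501.1797

$15,501.18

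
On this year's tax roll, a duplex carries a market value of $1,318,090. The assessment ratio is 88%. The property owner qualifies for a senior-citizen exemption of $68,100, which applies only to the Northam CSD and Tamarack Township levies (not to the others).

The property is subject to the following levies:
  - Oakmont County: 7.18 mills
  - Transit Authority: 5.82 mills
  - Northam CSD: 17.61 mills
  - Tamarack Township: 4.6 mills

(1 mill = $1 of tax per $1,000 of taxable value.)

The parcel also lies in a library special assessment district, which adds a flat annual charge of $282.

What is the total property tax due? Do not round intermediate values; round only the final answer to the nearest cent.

Assessed value = $1,318,090 × 0.88 = $1,159,919.2
Oakmont County: $1,159,919.2 × 0.00718 = $8,328.219856
Transit Authority: $1,159,919.2 × 0.00582 = $6,750.729744
Northam CSD: ($1,159,919.2 − $68,100) × 0.01761 = $1,091,819.2 × 0.01761 = $19,226.936112
Tamarack Township: ($1,159,919.2 − $68,100) × 0.0046 = $1,091,819.2 × 0.0046 = $5,022.36832
Levies subtotal = $39,328.254032
Total = $39,328.254032 + $282 = $39,610.254032

$39,610.25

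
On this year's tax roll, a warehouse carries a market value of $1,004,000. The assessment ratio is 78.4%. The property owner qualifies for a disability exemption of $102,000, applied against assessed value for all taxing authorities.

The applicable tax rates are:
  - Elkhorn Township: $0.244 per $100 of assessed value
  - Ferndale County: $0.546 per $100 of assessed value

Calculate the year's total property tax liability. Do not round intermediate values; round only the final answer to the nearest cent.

Assessed value = $1,004,000 × 0.784 = $787,136
Taxable value = $787,136 − $102,000 = $685,136
Elkhorn Township: $685,136 × 0.00244 = $1,671.73184
Ferndale County: $685,136 × 0.00546 = $3,740.84256
Total = $1,671.73184 + $3,740.84256 = $5,412.5744

$5,412.57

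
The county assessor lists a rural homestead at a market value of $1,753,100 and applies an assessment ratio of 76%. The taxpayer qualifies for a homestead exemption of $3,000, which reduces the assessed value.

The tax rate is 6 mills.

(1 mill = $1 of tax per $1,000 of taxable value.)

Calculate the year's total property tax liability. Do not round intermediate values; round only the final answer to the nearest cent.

Assessed value = $1,753,100 × 0.76 = $1,332,356
Taxable value = $1,332,356 − $3,000 = $1,329,356
Tax = $1,329,356 × 0.006 = $7,976.136

$7,976.14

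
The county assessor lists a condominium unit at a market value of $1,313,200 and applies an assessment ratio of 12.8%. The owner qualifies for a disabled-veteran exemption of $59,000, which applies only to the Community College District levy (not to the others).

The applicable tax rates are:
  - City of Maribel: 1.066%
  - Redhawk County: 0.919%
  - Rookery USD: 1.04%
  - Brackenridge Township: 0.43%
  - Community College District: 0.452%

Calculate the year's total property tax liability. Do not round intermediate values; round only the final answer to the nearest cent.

Assessed value = $1,313,200 × 0.128 = $168,089.6
City of Maribel: $168,089.6 × 0.01066 = $1,791.835136
Redhawk County: $168,089.6 × 0.00919 = $1,544.743424
Rookery USD: $168,089.6 × 0.0104 = $1,748.13184
Brackenridge Township: $168,089.6 × 0.0043 = $722.78528
Community College District: ($168,089.6 − $59,000) × 0.00452 = $109,089.6 × 0.00452 = $493.084992
Total = $6,300.580672

$6,300.58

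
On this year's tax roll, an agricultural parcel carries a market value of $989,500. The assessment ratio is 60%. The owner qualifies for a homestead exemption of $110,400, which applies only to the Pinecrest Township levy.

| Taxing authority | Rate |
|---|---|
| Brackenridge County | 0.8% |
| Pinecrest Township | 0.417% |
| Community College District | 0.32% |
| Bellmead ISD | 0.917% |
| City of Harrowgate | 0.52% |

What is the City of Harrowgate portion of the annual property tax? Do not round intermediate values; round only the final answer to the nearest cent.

Assessed value = $989,500 × 0.6 = $593,700
City of Harrowgate taxable value = $593,700 (exemption does not apply)
City of Harrowgate levy = $593,700 × 0.0052 = $3,087.24

$3,087.24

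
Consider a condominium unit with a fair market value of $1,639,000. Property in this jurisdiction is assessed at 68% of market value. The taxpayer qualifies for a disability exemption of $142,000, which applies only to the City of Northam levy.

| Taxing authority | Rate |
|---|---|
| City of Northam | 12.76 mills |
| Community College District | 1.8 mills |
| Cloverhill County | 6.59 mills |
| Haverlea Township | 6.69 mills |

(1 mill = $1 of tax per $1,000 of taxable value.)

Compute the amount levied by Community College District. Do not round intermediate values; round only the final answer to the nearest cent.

Assessed value = $1,639,000 × 0.68 = $1,114,520
Community College District taxable value = $1,114,520 (exemption does not apply)
Community College District levy = $1,114,520 × 0.0018 = $2,006.136

$2,006.14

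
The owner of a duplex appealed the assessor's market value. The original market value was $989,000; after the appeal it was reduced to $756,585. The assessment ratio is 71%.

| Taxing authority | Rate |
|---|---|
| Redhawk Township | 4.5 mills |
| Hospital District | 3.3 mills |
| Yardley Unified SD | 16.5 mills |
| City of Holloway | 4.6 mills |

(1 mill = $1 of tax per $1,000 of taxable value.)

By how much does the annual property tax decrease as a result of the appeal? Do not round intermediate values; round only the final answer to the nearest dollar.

Old assessed value = $989,000 × 0.71 = $702,190
New assessed value = $756,585 × 0.71 = $537,175.35
Combined rate = 0.0045 + 0.0033 + 0.0165 + 0.0046 = 0.0289
Old tax = $702,190 × 0.0289 = $20,293.291
New tax = $537,175.35 × 0.0289 = $15,524.367615
Reduction = $20,293.291 − $15,524.367615 = $4,768.923385

$4,769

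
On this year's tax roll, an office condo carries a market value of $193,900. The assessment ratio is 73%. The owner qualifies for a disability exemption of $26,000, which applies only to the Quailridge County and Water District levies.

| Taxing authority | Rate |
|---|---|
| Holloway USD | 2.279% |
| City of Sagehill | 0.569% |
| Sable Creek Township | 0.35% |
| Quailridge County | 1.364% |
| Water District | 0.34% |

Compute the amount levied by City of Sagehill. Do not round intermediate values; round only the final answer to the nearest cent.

Assessed value = $193,900 × 0.73 = $141,547
City of Sagehill taxable value = $141,547 (exemption does not apply)
City of Sagehill levy = $141,547 × 0.00569 = $805.40243

$805.40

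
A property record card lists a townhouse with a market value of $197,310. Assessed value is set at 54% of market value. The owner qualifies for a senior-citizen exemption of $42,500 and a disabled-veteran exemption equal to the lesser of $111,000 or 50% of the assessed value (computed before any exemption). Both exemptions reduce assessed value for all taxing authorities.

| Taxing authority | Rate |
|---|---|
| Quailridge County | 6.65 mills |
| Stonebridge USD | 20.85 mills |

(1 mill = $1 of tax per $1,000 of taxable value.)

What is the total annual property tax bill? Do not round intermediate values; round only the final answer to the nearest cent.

$296.28

Assessed value = $197,310 × 0.54 = $106,547.4
Disabled-veteran exemption = min($111,000, 50% × $106,547.4) = min($111,000, $53,273.7) = $53,273.7 (percentage binds)
Taxable value = $106,547.4 − $42,500 − $53,273.7 = $10,773.7
Quailridge County: $10,773.7 × 0.00665 = $71.645105
Stonebridge USD: $10,773.7 × 0.02085 = $224.631645
Total = $296.27675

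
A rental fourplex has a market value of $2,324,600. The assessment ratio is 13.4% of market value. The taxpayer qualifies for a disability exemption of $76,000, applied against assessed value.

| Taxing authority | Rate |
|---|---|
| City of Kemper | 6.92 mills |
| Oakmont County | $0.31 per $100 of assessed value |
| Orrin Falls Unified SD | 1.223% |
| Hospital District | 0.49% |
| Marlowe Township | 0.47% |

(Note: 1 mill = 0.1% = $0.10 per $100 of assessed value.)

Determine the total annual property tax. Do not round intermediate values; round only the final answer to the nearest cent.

$7,500.56

Assessed value = $2,324,600 × 0.134 = $311,496.4
Taxable value = $311,496.4 − $76,000 = $235,496.4
City of Kemper: $235,496.4 × 0.00692 = $1,629.635088
Oakmont County: $235,496.4 × 0.0031 = $730.03884
Orrin Falls Unified SD: $235,496.4 × 0.01223 = $2,880.120972
Hospital District: $235,496.4 × 0.0049 = $1,153.93236
Marlowe Township: $235,496.4 × 0.0047 = $1,106.83308
Total = $7,500.56034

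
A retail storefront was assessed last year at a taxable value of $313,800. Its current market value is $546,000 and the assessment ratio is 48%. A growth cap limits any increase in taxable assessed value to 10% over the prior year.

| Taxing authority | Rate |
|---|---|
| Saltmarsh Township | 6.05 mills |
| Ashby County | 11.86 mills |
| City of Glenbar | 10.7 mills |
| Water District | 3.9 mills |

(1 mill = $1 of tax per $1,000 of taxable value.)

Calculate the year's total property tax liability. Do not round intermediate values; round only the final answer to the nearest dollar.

$8,520

Uncapped assessed value = $546,000 × 0.48 = $262,080
Cap limit = $313,800 × 1.1 = $345,180
Taxable assessed value = min($262,080, $345,180) = $262,080 (cap does not bind)
Saltmarsh Township: $262,080 × 0.00605 = $1,585.584
Ashby County: $262,080 × 0.01186 = $3,108.2688
City of Glenbar: $262,080 × 0.0107 = $2,804.256
Water District: $262,080 × 0.0039 = $1,022.112
Total = $8,520.2208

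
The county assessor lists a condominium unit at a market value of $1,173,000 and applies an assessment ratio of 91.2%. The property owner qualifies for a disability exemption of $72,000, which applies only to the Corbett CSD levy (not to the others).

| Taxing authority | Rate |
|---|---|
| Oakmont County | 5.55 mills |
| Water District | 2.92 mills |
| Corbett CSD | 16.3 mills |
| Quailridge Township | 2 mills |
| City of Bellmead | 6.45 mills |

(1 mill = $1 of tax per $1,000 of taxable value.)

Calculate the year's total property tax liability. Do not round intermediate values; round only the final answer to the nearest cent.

Assessed value = $1,173,000 × 0.912 = $1,069,776
Oakmont County: $1,069,776 × 0.00555 = $5,937.2568
Water District: $1,069,776 × 0.00292 = $3,123.74592
Corbett CSD: ($1,069,776 − $72,000) × 0.0163 = $997,776 × 0.0163 = $16,263.7488
Quailridge Township: $1,069,776 × 0.002 = $2,139.552
City of Bellmead: $1,069,776 × 0.00645 = $6,900.0552
Total = $34,364.35872

$34,364.36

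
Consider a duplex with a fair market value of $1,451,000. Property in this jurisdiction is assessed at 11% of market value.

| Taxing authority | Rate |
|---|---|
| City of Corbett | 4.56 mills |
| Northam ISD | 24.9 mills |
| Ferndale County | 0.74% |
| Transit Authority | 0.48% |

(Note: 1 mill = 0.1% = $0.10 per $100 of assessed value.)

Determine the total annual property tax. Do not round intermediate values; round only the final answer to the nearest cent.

$6,649.35

Assessed value = $1,451,000 × 0.11 = $159,610
City of Corbett: $159,610 × 0.00456 = $727.8216
Northam ISD: $159,610 × 0.0249 = $3,974.289
Ferndale County: $159,610 × 0.0074 = $1,181.114
Transit Authority: $159,610 × 0.0048 = $766.128
Total = $6,649.3526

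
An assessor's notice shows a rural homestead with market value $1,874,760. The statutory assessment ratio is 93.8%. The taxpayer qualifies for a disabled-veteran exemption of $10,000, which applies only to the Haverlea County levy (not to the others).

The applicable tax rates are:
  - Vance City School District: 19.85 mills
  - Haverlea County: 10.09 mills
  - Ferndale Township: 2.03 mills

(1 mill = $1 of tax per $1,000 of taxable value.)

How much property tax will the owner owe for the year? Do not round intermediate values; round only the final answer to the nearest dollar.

$56,119

Assessed value = $1,874,760 × 0.938 = $1,758,524.88
Vance City School District: $1,758,524.88 × 0.01985 = $34,906.718868
Haverlea County: ($1,758,524.88 − $10,000) × 0.01009 = $1,748,524.88 × 0.01009 = $17,642.6160392
Ferndale Township: $1,758,524.88 × 0.00203 = $3,569.8055064
Total = $56,119.1404136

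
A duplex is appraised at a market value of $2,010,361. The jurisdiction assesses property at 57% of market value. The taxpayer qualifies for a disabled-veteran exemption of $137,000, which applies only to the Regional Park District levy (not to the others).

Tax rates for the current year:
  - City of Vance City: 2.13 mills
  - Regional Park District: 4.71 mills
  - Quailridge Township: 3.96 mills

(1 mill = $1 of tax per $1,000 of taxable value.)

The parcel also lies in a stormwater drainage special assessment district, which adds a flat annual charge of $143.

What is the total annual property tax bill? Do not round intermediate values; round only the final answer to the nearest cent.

Assessed value = $2,010,361 × 0.57 = $1,145,905.77
City of Vance City: $1,145,905.77 × 0.00213 = $2,440.7792901
Regional Park District: ($1,145,905.77 − $137,000) × 0.00471 = $1,008,905.77 × 0.00471 = $4,751.9461767
Quailridge Township: $1,145,905.77 × 0.00396 = $4,537.7868492
Levies subtotal = $11,730.512316
Total = $11,730.512316 + $143 = $11,873.512316

$11,873.51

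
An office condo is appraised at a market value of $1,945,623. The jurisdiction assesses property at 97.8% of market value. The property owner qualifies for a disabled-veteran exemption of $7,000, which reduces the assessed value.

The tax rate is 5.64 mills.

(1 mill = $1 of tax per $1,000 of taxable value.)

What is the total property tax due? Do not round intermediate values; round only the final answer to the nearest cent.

$10,692.42

Assessed value = $1,945,623 × 0.978 = $1,902,819.294
Taxable value = $1,902,819.294 − $7,000 = $1,895,819.294
Tax = $1,895,819.294 × 0.00564 = $10,692.42081816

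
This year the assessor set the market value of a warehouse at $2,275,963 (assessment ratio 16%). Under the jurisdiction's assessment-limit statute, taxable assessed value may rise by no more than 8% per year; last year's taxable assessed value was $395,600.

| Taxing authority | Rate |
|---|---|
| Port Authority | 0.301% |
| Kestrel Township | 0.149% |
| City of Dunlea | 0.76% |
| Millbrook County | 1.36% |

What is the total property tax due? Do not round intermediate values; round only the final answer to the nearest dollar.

$9,359

Uncapped assessed value = $2,275,963 × 0.16 = $364,154.08
Cap limit = $395,600 × 1.08 = $427,248
Taxable assessed value = min($364,154.08, $427,248) = $364,154.08 (cap does not bind)
Port Authority: $364,154.08 × 0.00301 = $1,096.1037808
Kestrel Township: $364,154.08 × 0.00149 = $542.5895792
City of Dunlea: $364,154.08 × 0.0076 = $2,767.571008
Millbrook County: $364,154.08 × 0.0136 = $4,952.495488
Total = $9,358.759856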